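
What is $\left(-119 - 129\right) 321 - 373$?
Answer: $-79981$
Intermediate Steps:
$\left(-119 - 129\right) 321 - 373 = \left(-248\right) 321 - 373 = -79608 - 373 = -79981$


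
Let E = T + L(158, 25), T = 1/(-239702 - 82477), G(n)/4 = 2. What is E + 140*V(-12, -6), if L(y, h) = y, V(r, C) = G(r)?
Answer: 411744761/322179 ≈ 1278.0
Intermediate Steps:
G(n) = 8 (G(n) = 4*2 = 8)
V(r, C) = 8
T = -1/322179 (T = 1/(-322179) = -1/322179 ≈ -3.1039e-6)
E = 50904281/322179 (E = -1/322179 + 158 = 50904281/322179 ≈ 158.00)
E + 140*V(-12, -6) = 50904281/322179 + 140*8 = 50904281/322179 + 1120 = 411744761/322179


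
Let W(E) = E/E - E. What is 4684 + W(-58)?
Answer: 4743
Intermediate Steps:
W(E) = 1 - E
4684 + W(-58) = 4684 + (1 - 1*(-58)) = 4684 + (1 + 58) = 4684 + 59 = 4743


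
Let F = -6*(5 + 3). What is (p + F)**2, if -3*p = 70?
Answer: 45796/9 ≈ 5088.4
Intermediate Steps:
p = -70/3 (p = -1/3*70 = -70/3 ≈ -23.333)
F = -48 (F = -6*8 = -48)
(p + F)**2 = (-70/3 - 48)**2 = (-214/3)**2 = 45796/9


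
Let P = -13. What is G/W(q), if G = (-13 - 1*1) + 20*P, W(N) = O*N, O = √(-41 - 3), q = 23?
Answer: 137*I*√11/253 ≈ 1.796*I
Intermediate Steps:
O = 2*I*√11 (O = √(-44) = 2*I*√11 ≈ 6.6332*I)
W(N) = 2*I*N*√11 (W(N) = (2*I*√11)*N = 2*I*N*√11)
G = -274 (G = (-13 - 1*1) + 20*(-13) = (-13 - 1) - 260 = -14 - 260 = -274)
G/W(q) = -274*(-I*√11/506) = -(-137)*I*√11/253 = 137*I*√11/253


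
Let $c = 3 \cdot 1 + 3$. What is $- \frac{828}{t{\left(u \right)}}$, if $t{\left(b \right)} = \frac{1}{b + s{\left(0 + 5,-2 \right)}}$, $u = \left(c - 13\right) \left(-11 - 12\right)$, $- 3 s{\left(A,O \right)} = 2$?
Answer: $-132756$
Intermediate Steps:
$s{\left(A,O \right)} = - \frac{2}{3}$ ($s{\left(A,O \right)} = \left(- \frac{1}{3}\right) 2 = - \frac{2}{3}$)
$c = 6$ ($c = 3 + 3 = 6$)
$u = 161$ ($u = \left(6 - 13\right) \left(-11 - 12\right) = \left(-7\right) \left(-23\right) = 161$)
$t{\left(b \right)} = \frac{1}{- \frac{2}{3} + b}$ ($t{\left(b \right)} = \frac{1}{b - \frac{2}{3}} = \frac{1}{- \frac{2}{3} + b}$)
$- \frac{828}{t{\left(u \right)}} = - \frac{828}{3 \frac{1}{-2 + 3 \cdot 161}} = - \frac{828}{3 \frac{1}{-2 + 483}} = - \frac{828}{3 \cdot \frac{1}{481}} = - \frac{828}{\frac{3}{481}} = \left(-828\right) \frac{481}{3} = -132756$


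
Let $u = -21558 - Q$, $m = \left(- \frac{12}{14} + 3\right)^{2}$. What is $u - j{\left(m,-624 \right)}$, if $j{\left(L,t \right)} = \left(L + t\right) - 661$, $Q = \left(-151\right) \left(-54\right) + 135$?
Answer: $- \frac{1399763}{49} \approx -28567.0$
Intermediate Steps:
$m = \frac{225}{49}$ ($m = \left(\left(-12\right) \frac{1}{14} + 3\right)^{2} = \left(- \frac{6}{7} + 3\right)^{2} = \left(\frac{15}{7}\right)^{2} = \frac{225}{49} \approx 4.5918$)
$Q = 8289$ ($Q = 8154 + 135 = 8289$)
$j{\left(L,t \right)} = -661 + L + t$
$u = -29847$ ($u = -21558 - 8289 = -29847$)
$u - j{\left(m,-624 \right)} = -29847 - \left(-661 + \frac{225}{49} - 624\right) = -29847 - - \frac{62740}{49} = -29847 + \frac{62740}{49} = - \frac{1399763}{49}$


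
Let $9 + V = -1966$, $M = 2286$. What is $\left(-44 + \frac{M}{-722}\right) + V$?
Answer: $- \frac{730002}{361} \approx -2022.2$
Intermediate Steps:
$V = -1975$ ($V = -9 - 1966 = -1975$)
$\left(-44 + \frac{M}{-722}\right) + V = \left(-44 + \frac{2286}{-722}\right) - 1975 = \left(-44 + 2286 \left(- \frac{1}{722}\right)\right) - 1975 = \left(-44 - \frac{1143}{361}\right) - 1975 = - \frac{17027}{361} - 1975 = - \frac{730002}{361}$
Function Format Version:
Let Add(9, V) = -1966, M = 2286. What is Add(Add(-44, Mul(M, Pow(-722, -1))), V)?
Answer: Rational(-730002, 361) ≈ -2022.2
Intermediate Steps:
V = -1975 (V = Add(-9, -1966) = -1975)
Add(Add(-44, Mul(M, Pow(-722, -1))), V) = Add(Add(-44, Mul(2286, Pow(-722, -1))), -1975) = Add(Add(-44, Mul(2286, Rational(-1, 722))), -1975) = Add(Add(-44, Rational(-1143, 361)), -1975) = Add(Rational(-17027, 361), -1975) = Rational(-730002, 361)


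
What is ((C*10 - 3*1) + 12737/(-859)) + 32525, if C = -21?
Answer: 27743271/859 ≈ 32297.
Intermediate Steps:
((C*10 - 3*1) + 12737/(-859)) + 32525 = ((-21*10 - 3*1) + 12737/(-859)) + 32525 = ((-210 - 3) + 12737*(-1/859)) + 32525 = (-213 - 12737/859) + 32525 = -195704/859 + 32525 = 27743271/859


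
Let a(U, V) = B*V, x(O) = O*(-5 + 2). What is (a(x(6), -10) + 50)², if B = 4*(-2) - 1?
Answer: 19600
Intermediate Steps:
x(O) = -3*O (x(O) = O*(-3) = -3*O)
B = -9 (B = -8 - 1 = -9)
a(U, V) = -9*V
(a(x(6), -10) + 50)² = (-9*(-10) + 50)² = (90 + 50)² = 140² = 19600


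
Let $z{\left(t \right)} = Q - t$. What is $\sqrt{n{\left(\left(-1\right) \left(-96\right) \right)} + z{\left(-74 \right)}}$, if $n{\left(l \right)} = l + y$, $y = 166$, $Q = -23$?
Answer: $\sqrt{313} \approx 17.692$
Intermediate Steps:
$n{\left(l \right)} = 166 + l$ ($n{\left(l \right)} = l + 166 = 166 + l$)
$z{\left(t \right)} = -23 - t$
$\sqrt{n{\left(\left(-1\right) \left(-96\right) \right)} + z{\left(-74 \right)}} = \sqrt{\left(166 - -96\right) - -51} = \sqrt{\left(166 + 96\right) + \left(-23 + 74\right)} = \sqrt{262 + 51} = \sqrt{313}$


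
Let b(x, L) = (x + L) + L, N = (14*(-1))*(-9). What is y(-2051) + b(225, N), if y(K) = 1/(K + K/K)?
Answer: 977849/2050 ≈ 477.00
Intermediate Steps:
N = 126 (N = -14*(-9) = 126)
y(K) = 1/(1 + K) (y(K) = 1/(K + 1) = 1/(1 + K))
b(x, L) = x + 2*L (b(x, L) = (L + x) + L = x + 2*L)
y(-2051) + b(225, N) = 1/(1 - 2051) + (225 + 2*126) = 1/(-2050) + (225 + 252) = -1/2050 + 477 = 977849/2050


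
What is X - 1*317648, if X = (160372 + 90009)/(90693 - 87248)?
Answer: -1094046979/3445 ≈ -3.1758e+5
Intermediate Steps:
X = 250381/3445 ≈ 72.680
X - 1*317648 = 250381/3445 - 1*317648 = 250381/3445 - 317648 = -1094046979/3445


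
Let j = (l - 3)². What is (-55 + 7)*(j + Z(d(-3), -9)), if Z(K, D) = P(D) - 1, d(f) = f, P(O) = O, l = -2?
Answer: -720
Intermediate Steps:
j = 25 (j = (-2 - 3)² = (-5)² = 25)
Z(K, D) = -1 + D (Z(K, D) = D - 1 = -1 + D)
(-55 + 7)*(j + Z(d(-3), -9)) = (-55 + 7)*(25 + (-1 - 9)) = -48*(25 - 10) = -48*15 = -720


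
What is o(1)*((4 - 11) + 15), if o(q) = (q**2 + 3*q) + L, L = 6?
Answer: 80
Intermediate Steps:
o(q) = 6 + q**2 + 3*q (o(q) = (q**2 + 3*q) + 6 = 6 + q**2 + 3*q)
o(1)*((4 - 11) + 15) = (6 + 1**2 + 3*1)*((4 - 11) + 15) = (6 + 1 + 3)*(-7 + 15) = 10*8 = 80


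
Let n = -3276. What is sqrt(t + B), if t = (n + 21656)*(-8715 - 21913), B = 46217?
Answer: 3*I*sqrt(62544047) ≈ 23725.0*I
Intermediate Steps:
t = -562942640 (t = (-3276 + 21656)*(-8715 - 21913) = 18380*(-30628) = -562942640)
sqrt(t + B) = sqrt(-562942640 + 46217) = sqrt(-562896423) = 3*I*sqrt(62544047)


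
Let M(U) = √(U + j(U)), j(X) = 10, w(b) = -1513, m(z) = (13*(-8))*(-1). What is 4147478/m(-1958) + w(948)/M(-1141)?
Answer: 2073739/52 + 1513*I*√1131/1131 ≈ 39880.0 + 44.989*I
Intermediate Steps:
m(z) = 104 (m(z) = -104*(-1) = 104)
M(U) = √(10 + U) (M(U) = √(U + 10) = √(10 + U))
4147478/m(-1958) + w(948)/M(-1141) = 4147478/104 - 1513/√(10 - 1141) = 4147478*(1/104) - 1513*(-I*√1131/1131) = 2073739/52 - 1513*(-I*√1131/1131) = 2073739/52 - (-1513)*I*√1131/1131 = 2073739/52 + 1513*I*√1131/1131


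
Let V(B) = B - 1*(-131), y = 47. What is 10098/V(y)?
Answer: 5049/89 ≈ 56.730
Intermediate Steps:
V(B) = 131 + B (V(B) = B + 131 = 131 + B)
10098/V(y) = 10098/(131 + 47) = 10098/178 = 10098*(1/178) = 5049/89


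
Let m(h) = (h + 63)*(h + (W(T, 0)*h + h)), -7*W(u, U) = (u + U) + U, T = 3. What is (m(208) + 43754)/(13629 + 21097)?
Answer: 463163/121541 ≈ 3.8108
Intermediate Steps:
W(u, U) = -2*U/7 - u/7 (W(u, U) = -((u + U) + U)/7 = -((U + u) + U)/7 = -(u + 2*U)/7 = -2*U/7 - u/7)
m(h) = 11*h*(63 + h)/7 (m(h) = (h + 63)*(h + ((-2/7*0 - ⅐*3)*h + h)) = (63 + h)*(h + ((0 - 3/7)*h + h)) = (63 + h)*(h + (-3*h/7 + h)) = (63 + h)*(h + 4*h/7) = (63 + h)*(11*h/7) = 11*h*(63 + h)/7)
(m(208) + 43754)/(13629 + 21097) = ((11/7)*208*(63 + 208) + 43754)/(13629 + 21097) = ((11/7)*208*271 + 43754)/34726 = (620048/7 + 43754)*(1/34726) = (926326/7)*(1/34726) = 463163/121541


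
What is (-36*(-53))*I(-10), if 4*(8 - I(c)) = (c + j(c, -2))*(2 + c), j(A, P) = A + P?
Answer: -68688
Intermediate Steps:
I(c) = 8 - (-2 + 2*c)*(2 + c)/4 (I(c) = 8 - (c + (c - 2))*(2 + c)/4 = 8 - (c + (-2 + c))*(2 + c)/4 = 8 - (-2 + 2*c)*(2 + c)/4)
(-36*(-53))*I(-10) = (-36*(-53))*(9 - ½*(-10) - ½*(-10)²) = 1908*(9 + 5 - ½*100) = 1908*(9 + 5 - 50) = 1908*(-36) = -68688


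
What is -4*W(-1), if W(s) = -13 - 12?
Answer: 100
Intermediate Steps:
W(s) = -25
-4*W(-1) = -4*(-25) = 100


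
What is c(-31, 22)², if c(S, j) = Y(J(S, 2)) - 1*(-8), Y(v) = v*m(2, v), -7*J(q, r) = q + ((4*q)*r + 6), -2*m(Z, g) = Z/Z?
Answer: 529/4 ≈ 132.25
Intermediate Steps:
m(Z, g) = -½ (m(Z, g) = -Z/(2*Z) = -½*1 = -½)
J(q, r) = -6/7 - q/7 - 4*q*r/7 (J(q, r) = -(q + ((4*q)*r + 6))/7 = -(q + (4*q*r + 6))/7 = -(q + (6 + 4*q*r))/7 = -(6 + q + 4*q*r)/7 = -6/7 - q/7 - 4*q*r/7)
Y(v) = -v/2 (Y(v) = v*(-½) = -v/2)
c(S, j) = 59/7 + 9*S/14 (c(S, j) = -(-6/7 - S/7 - 4/7*S*2)/2 - 1*(-8) = -(-6/7 - S/7 - 8*S/7)/2 + 8 = -(-6/7 - 9*S/7)/2 + 8 = (3/7 + 9*S/14) + 8 = 59/7 + 9*S/14)
c(-31, 22)² = (59/7 + (9/14)*(-31))² = (59/7 - 279/14)² = (-23/2)² = 529/4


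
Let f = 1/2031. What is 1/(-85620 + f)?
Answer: -2031/173894219 ≈ -1.1680e-5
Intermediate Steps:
f = 1/2031 ≈ 0.00049237
1/(-85620 + f) = 1/(-85620 + 1/2031) = 1/(-173894219/2031) = -2031/173894219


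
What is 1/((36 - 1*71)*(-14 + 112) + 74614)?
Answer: 1/71184 ≈ 1.4048e-5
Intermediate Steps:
1/((36 - 1*71)*(-14 + 112) + 74614) = 1/((36 - 71)*98 + 74614) = 1/(-35*98 + 74614) = 1/(-3430 + 74614) = 1/71184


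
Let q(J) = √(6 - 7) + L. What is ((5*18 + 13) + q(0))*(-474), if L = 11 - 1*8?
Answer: -50244 - 474*I ≈ -50244.0 - 474.0*I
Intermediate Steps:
L = 3 (L = 11 - 8 = 3)
q(J) = 3 + I (q(J) = √(6 - 7) + 3 = √(-1) + 3 = I + 3 = 3 + I)
((5*18 + 13) + q(0))*(-474) = ((5*18 + 13) + (3 + I))*(-474) = ((90 + 13) + (3 + I))*(-474) = (103 + (3 + I))*(-474) = (106 + I)*(-474) = -50244 - 474*I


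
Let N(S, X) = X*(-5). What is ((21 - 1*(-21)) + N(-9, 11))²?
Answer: 169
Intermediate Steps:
N(S, X) = -5*X
((21 - 1*(-21)) + N(-9, 11))² = ((21 - 1*(-21)) - 5*11)² = ((21 + 21) - 55)² = (42 - 55)² = (-13)² = 169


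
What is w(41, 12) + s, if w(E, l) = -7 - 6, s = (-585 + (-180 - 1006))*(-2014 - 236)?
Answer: 3984737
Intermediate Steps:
s = 3984750 (s = (-585 - 1186)*(-2250) = -1771*(-2250) = 3984750)
w(E, l) = -13
w(41, 12) + s = -13 + 3984750 = 3984737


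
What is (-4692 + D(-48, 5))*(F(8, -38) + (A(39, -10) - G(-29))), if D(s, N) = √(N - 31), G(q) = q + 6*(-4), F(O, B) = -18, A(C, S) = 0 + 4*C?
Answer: -896172 + 191*I*√26 ≈ -8.9617e+5 + 973.91*I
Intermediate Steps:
A(C, S) = 4*C
G(q) = -24 + q (G(q) = q - 24 = -24 + q)
D(s, N) = √(-31 + N)
(-4692 + D(-48, 5))*(F(8, -38) + (A(39, -10) - G(-29))) = (-4692 + √(-31 + 5))*(-18 + (4*39 - (-24 - 29))) = (-4692 + √(-26))*(-18 + (156 - 1*(-53))) = (-4692 + I*√26)*(-18 + (156 + 53)) = (-4692 + I*√26)*(-18 + 209) = (-4692 + I*√26)*191 = -896172 + 191*I*√26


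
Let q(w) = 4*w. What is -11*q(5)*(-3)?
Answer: 660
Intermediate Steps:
-11*q(5)*(-3) = -44*5*(-3) = -11*20*(-3) = -220*(-3) = 660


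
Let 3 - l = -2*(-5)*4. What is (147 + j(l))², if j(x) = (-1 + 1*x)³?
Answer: 2994825625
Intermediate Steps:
l = -37 (l = 3 - (-2*(-5))*4 = 3 - 10*4 = 3 - 1*40 = 3 - 40 = -37)
j(x) = (-1 + x)³
(147 + j(l))² = (147 + (-1 - 37)³)² = (147 + (-38)³)² = (147 - 54872)² = (-54725)² = 2994825625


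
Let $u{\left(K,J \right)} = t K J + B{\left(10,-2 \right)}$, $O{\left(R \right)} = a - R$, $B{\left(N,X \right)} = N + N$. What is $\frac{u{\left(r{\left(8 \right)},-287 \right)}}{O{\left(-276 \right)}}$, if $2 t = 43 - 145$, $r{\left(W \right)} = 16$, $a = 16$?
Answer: $\frac{58553}{73} \approx 802.1$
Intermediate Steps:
$B{\left(N,X \right)} = 2 N$
$O{\left(R \right)} = 16 - R$
$t = -51$ ($t = \frac{43 - 145}{2} = \frac{1}{2} \left(-102\right) = -51$)
$u{\left(K,J \right)} = 20 - 51 J K$ ($u{\left(K,J \right)} = - 51 K J + 2 \cdot 10 = - 51 J K + 20 = 20 - 51 J K$)
$\frac{u{\left(r{\left(8 \right)},-287 \right)}}{O{\left(-276 \right)}} = \frac{20 - \left(-14637\right) 16}{16 - -276} = \frac{20 + 234192}{16 + 276} = \frac{234212}{292} = 234212 \cdot \frac{1}{292} = \frac{58553}{73}$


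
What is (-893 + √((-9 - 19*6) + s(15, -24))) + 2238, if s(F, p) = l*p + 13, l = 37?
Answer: 1345 + I*√998 ≈ 1345.0 + 31.591*I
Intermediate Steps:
s(F, p) = 13 + 37*p (s(F, p) = 37*p + 13 = 13 + 37*p)
(-893 + √((-9 - 19*6) + s(15, -24))) + 2238 = (-893 + √((-9 - 19*6) + (13 + 37*(-24)))) + 2238 = (-893 + √((-9 - 114) + (13 - 888))) + 2238 = (-893 + √(-123 - 875)) + 2238 = (-893 + √(-998)) + 2238 = (-893 + I*√998) + 2238 = 1345 + I*√998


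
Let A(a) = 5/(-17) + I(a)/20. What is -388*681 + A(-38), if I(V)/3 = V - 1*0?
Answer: -44919779/170 ≈ -2.6423e+5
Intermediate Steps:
I(V) = 3*V (I(V) = 3*(V - 1*0) = 3*(V + 0) = 3*V)
A(a) = -5/17 + 3*a/20 (A(a) = 5/(-17) + (3*a)/20 = 5*(-1/17) + (3*a)*(1/20) = -5/17 + 3*a/20)
-388*681 + A(-38) = -388*681 + (-5/17 + (3/20)*(-38)) = -264228 + (-5/17 - 57/10) = -264228 - 1019/170 = -44919779/170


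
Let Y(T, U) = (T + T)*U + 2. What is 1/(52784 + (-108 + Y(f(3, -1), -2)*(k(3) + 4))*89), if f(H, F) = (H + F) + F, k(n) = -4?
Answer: 1/43172 ≈ 2.3163e-5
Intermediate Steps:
f(H, F) = H + 2*F (f(H, F) = (F + H) + F = H + 2*F)
Y(T, U) = 2 + 2*T*U (Y(T, U) = (2*T)*U + 2 = 2*T*U + 2 = 2 + 2*T*U)
1/(52784 + (-108 + Y(f(3, -1), -2)*(k(3) + 4))*89) = 1/(52784 + (-108 + (2 + 2*(3 + 2*(-1))*(-2))*(-4 + 4))*89) = 1/(52784 + (-108 + (2 + 2*(3 - 2)*(-2))*0)*89) = 1/(52784 + (-108 + (2 + 2*1*(-2))*0)*89) = 1/(52784 + (-108 + (2 - 4)*0)*89) = 1/(52784 + (-108 - 2*0)*89) = 1/(52784 + (-108 + 0)*89) = 1/(52784 - 108*89) = 1/(52784 - 9612) = 1/43172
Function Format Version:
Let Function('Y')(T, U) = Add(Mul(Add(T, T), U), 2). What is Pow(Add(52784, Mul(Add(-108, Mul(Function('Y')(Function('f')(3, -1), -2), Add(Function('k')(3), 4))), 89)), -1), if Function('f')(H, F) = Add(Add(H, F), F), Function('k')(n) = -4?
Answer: Rational(1, 43172) ≈ 2.3163e-5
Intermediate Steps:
Function('f')(H, F) = Add(H, Mul(2, F)) (Function('f')(H, F) = Add(Add(F, H), F) = Add(H, Mul(2, F)))
Function('Y')(T, U) = Add(2, Mul(2, T, U)) (Function('Y')(T, U) = Add(Mul(Mul(2, T), U), 2) = Add(Mul(2, T, U), 2) = Add(2, Mul(2, T, U)))
Pow(Add(52784, Mul(Add(-108, Mul(Function('Y')(Function('f')(3, -1), -2), Add(Function('k')(3), 4))), 89)), -1) = Pow(Add(52784, Mul(Add(-108, Mul(Add(2, Mul(2, Add(3, Mul(2, -1)), -2)), Add(-4, 4))), 89)), -1) = Pow(Add(52784, Mul(Add(-108, Mul(Add(2, Mul(2, Add(3, -2), -2)), 0)), 89)), -1) = Pow(Add(52784, Mul(Add(-108, Mul(Add(2, Mul(2, 1, -2)), 0)), 89)), -1) = Pow(Add(52784, Mul(Add(-108, Mul(Add(2, -4), 0)), 89)), -1) = Pow(Add(52784, Mul(Add(-108, Mul(-2, 0)), 89)), -1) = Pow(Add(52784, Mul(Add(-108, 0), 89)), -1) = Pow(Add(52784, Mul(-108, 89)), -1) = Pow(Add(52784, -9612), -1) = Pow(43172, -1) = Rational(1, 43172)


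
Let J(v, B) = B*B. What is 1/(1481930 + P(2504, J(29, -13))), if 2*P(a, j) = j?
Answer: 2/2964029 ≈ 6.7476e-7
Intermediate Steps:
J(v, B) = B²
P(a, j) = j/2
1/(1481930 + P(2504, J(29, -13))) = 1/(1481930 + (½)*(-13)²) = 1/(1481930 + (½)*169) = 1/(1481930 + 169/2) = 1/(2964029/2) = 2/2964029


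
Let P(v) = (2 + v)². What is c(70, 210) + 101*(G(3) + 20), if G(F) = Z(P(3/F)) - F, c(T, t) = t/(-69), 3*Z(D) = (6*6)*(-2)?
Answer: -16331/23 ≈ -710.04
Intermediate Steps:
Z(D) = -24 (Z(D) = ((6*6)*(-2))/3 = (36*(-2))/3 = (⅓)*(-72) = -24)
c(T, t) = -t/69 (c(T, t) = t*(-1/69) = -t/69)
G(F) = -24 - F
c(70, 210) + 101*(G(3) + 20) = -1/69*210 + 101*((-24 - 1*3) + 20) = -70/23 + 101*((-24 - 3) + 20) = -70/23 + 101*(-27 + 20) = -70/23 + 101*(-7) = -70/23 - 707 = -16331/23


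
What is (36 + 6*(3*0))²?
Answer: 1296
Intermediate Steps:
(36 + 6*(3*0))² = (36 + 6*0)² = (36 + 0)² = 36² = 1296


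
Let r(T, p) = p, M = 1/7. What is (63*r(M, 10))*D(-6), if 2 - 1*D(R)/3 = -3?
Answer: 9450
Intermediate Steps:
M = ⅐ ≈ 0.14286
D(R) = 15 (D(R) = 6 - 3*(-3) = 6 + 9 = 15)
(63*r(M, 10))*D(-6) = (63*10)*15 = 630*15 = 9450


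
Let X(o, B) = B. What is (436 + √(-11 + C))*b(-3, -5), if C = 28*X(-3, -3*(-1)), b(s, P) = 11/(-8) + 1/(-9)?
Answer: -11663/18 - 107*√73/72 ≈ -660.64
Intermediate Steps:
b(s, P) = -107/72 (b(s, P) = 11*(-⅛) + 1*(-⅑) = -11/8 - ⅑ = -107/72)
C = 84 (C = 28*(-3*(-1)) = 28*3 = 84)
(436 + √(-11 + C))*b(-3, -5) = (436 + √(-11 + 84))*(-107/72) = (436 + √73)*(-107/72) = -11663/18 - 107*√73/72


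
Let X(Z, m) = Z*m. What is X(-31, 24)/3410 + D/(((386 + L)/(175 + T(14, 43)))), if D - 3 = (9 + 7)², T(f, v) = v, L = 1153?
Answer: 3086942/84645 ≈ 36.469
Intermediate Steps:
D = 259 (D = 3 + (9 + 7)² = 3 + 16² = 3 + 256 = 259)
X(-31, 24)/3410 + D/(((386 + L)/(175 + T(14, 43)))) = -31*24/3410 + 259/(((386 + 1153)/(175 + 43))) = -744*1/3410 + 259/((1539/218)) = -12/55 + 259/((1539*(1/218))) = -12/55 + 259/(1539/218) = -12/55 + 259*(218/1539) = -12/55 + 56462/1539 = 3086942/84645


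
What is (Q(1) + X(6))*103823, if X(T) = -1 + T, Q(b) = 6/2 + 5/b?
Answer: 1349699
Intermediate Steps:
Q(b) = 3 + 5/b (Q(b) = 6*(½) + 5/b = 3 + 5/b)
(Q(1) + X(6))*103823 = ((3 + 5/1) + (-1 + 6))*103823 = ((3 + 5*1) + 5)*103823 = ((3 + 5) + 5)*103823 = (8 + 5)*103823 = 13*103823 = 1349699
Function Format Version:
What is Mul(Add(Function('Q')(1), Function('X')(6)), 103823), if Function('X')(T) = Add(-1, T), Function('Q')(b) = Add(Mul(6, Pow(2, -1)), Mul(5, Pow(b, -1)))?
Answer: 1349699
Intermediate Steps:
Function('Q')(b) = Add(3, Mul(5, Pow(b, -1))) (Function('Q')(b) = Add(Mul(6, Rational(1, 2)), Mul(5, Pow(b, -1))) = Add(3, Mul(5, Pow(b, -1))))
Mul(Add(Function('Q')(1), Function('X')(6)), 103823) = Mul(Add(Add(3, Mul(5, Pow(1, -1))), Add(-1, 6)), 103823) = Mul(Add(Add(3, Mul(5, 1)), 5), 103823) = Mul(Add(Add(3, 5), 5), 103823) = Mul(Add(8, 5), 103823) = Mul(13, 103823) = 1349699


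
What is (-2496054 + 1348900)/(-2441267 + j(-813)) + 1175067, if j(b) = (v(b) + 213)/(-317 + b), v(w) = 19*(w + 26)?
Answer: 324156106337101/275861697 ≈ 1.1751e+6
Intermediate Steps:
v(w) = 494 + 19*w (v(w) = 19*(26 + w) = 494 + 19*w)
j(b) = (707 + 19*b)/(-317 + b) (j(b) = ((494 + 19*b) + 213)/(-317 + b) = (707 + 19*b)/(-317 + b))
(-2496054 + 1348900)/(-2441267 + j(-813)) + 1175067 = (-2496054 + 1348900)/(-2441267 + (707 + 19*(-813))/(-317 - 813)) + 1175067 = -1147154/(-2441267 + (707 - 15447)/(-1130)) + 1175067 = -1147154/(-2441267 - 1/1130*(-14740)) + 1175067 = -1147154/(-2441267 + 1474/113) + 1175067 = -1147154/(-275861697/113) + 1175067 = -1147154*(-113/275861697) + 1175067 = 129628402/275861697 + 1175067 = 324156106337101/275861697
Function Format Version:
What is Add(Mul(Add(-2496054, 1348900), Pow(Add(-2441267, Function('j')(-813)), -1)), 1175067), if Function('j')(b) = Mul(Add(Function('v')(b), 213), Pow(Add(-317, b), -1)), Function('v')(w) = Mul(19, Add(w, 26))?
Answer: Rational(324156106337101, 275861697) ≈ 1.1751e+6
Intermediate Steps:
Function('v')(w) = Add(494, Mul(19, w)) (Function('v')(w) = Mul(19, Add(26, w)) = Add(494, Mul(19, w)))
Function('j')(b) = Mul(Pow(Add(-317, b), -1), Add(707, Mul(19, b))) (Function('j')(b) = Mul(Add(Add(494, Mul(19, b)), 213), Pow(Add(-317, b), -1)) = Mul(Add(707, Mul(19, b)), Pow(Add(-317, b), -1)) = Mul(Pow(Add(-317, b), -1), Add(707, Mul(19, b))))
Add(Mul(Add(-2496054, 1348900), Pow(Add(-2441267, Function('j')(-813)), -1)), 1175067) = Add(Mul(Add(-2496054, 1348900), Pow(Add(-2441267, Mul(Pow(Add(-317, -813), -1), Add(707, Mul(19, -813)))), -1)), 1175067) = Add(Mul(-1147154, Pow(Add(-2441267, Mul(Pow(-1130, -1), Add(707, -15447))), -1)), 1175067) = Add(Mul(-1147154, Pow(Add(-2441267, Mul(Rational(-1, 1130), -14740)), -1)), 1175067) = Add(Mul(-1147154, Pow(Add(-2441267, Rational(1474, 113)), -1)), 1175067) = Add(Mul(-1147154, Pow(Rational(-275861697, 113), -1)), 1175067) = Add(Mul(-1147154, Rational(-113, 275861697)), 1175067) = Add(Rational(129628402, 275861697), 1175067) = Rational(324156106337101, 275861697)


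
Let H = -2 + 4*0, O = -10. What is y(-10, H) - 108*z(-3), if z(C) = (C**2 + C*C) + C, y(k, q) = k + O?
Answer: -1640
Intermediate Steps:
H = -2 (H = -2 + 0 = -2)
y(k, q) = -10 + k (y(k, q) = k - 10 = -10 + k)
z(C) = C + 2*C**2 (z(C) = (C**2 + C**2) + C = 2*C**2 + C = C + 2*C**2)
y(-10, H) - 108*z(-3) = (-10 - 10) - 108*(-3*(1 + 2*(-3))) = -20 - 108*(-3*(1 - 6)) = -20 - 108*(-3*(-5)) = -20 - 108*15 = -20 - 1*1620 = -20 - 1620 = -1640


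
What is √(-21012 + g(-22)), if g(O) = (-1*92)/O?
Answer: I*√2541946/11 ≈ 144.94*I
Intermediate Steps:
g(O) = -92/O
√(-21012 + g(-22)) = √(-21012 - 92/(-22)) = √(-21012 - 92*(-1/22)) = √(-21012 + 46/11) = √(-231086/11) = I*√2541946/11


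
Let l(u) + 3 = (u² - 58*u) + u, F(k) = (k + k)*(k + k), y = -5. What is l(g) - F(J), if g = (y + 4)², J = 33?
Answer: -4415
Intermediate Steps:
F(k) = 4*k² (F(k) = (2*k)*(2*k) = 4*k²)
g = 1 (g = (-5 + 4)² = (-1)² = 1)
l(u) = -3 + u² - 57*u (l(u) = -3 + ((u² - 58*u) + u) = -3 + (u² - 57*u) = -3 + u² - 57*u)
l(g) - F(J) = (-3 + 1² - 57*1) - 4*33² = (-3 + 1 - 57) - 4*1089 = -59 - 1*4356 = -59 - 4356 = -4415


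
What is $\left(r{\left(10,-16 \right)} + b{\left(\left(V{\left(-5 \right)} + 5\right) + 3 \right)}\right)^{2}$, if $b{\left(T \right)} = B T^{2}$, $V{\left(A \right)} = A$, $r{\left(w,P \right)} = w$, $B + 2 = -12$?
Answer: $13456$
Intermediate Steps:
$B = -14$ ($B = -2 - 12 = -14$)
$b{\left(T \right)} = - 14 T^{2}$
$\left(r{\left(10,-16 \right)} + b{\left(\left(V{\left(-5 \right)} + 5\right) + 3 \right)}\right)^{2} = \left(10 - 14 \left(\left(-5 + 5\right) + 3\right)^{2}\right)^{2} = \left(10 - 14 \left(0 + 3\right)^{2}\right)^{2} = \left(10 - 14 \cdot 3^{2}\right)^{2} = \left(10 - 126\right)^{2} = \left(-116\right)^{2} = 13456$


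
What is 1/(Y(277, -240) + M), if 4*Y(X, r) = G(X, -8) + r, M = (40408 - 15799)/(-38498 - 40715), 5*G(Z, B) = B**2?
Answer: -396065/22619537 ≈ -0.017510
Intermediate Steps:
G(Z, B) = B**2/5
M = -24609/79213 (M = 24609/(-79213) = 24609*(-1/79213) = -24609/79213 ≈ -0.31067)
Y(X, r) = 16/5 + r/4 (Y(X, r) = ((1/5)*(-8)**2 + r)/4 = ((1/5)*64 + r)/4 = (64/5 + r)/4 = 16/5 + r/4)
1/(Y(277, -240) + M) = 1/((16/5 + (1/4)*(-240)) - 24609/79213) = 1/((16/5 - 60) - 24609/79213) = 1/(-284/5 - 24609/79213) = 1/(-22619537/396065) = -396065/22619537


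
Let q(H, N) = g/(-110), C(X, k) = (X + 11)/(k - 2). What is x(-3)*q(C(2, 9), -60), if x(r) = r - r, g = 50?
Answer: 0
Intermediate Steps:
x(r) = 0
C(X, k) = (11 + X)/(-2 + k)
q(H, N) = -5/11 (q(H, N) = 50/(-110) = 50*(-1/110) = -5/11)
x(-3)*q(C(2, 9), -60) = 0*(-5/11) = 0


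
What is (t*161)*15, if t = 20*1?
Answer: 48300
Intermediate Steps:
t = 20
(t*161)*15 = (20*161)*15 = 3220*15 = 48300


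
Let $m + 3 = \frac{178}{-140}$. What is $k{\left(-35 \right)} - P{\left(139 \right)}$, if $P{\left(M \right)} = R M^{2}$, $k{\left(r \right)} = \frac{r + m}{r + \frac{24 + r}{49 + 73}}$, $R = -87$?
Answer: $\frac{251861864734}{149835} \approx 1.6809 \cdot 10^{6}$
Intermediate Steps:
$m = - \frac{299}{70}$ ($m = -3 + \frac{178}{-140} = -3 + 178 \left(- \frac{1}{140}\right) = -3 - \frac{89}{70} = - \frac{299}{70} \approx -4.2714$)
$k{\left(r \right)} = \frac{- \frac{299}{70} + r}{\frac{12}{61} + \frac{123 r}{122}}$ ($k{\left(r \right)} = \frac{r - \frac{299}{70}}{r + \frac{24 + r}{49 + 73}} = \frac{- \frac{299}{70} + r}{r + \frac{24 + r}{122}} = \frac{- \frac{299}{70} + r}{r + \left(24 + r\right) \frac{1}{122}} = \frac{- \frac{299}{70} + r}{r + \left(\frac{12}{61} + \frac{r}{122}\right)} = \frac{- \frac{299}{70} + r}{\frac{12}{61} + \frac{123 r}{122}}$)
$P{\left(M \right)} = - 87 M^{2}$
$k{\left(-35 \right)} - P{\left(139 \right)} = \frac{61 \left(-299 + 70 \left(-35\right)\right)}{105 \left(8 + 41 \left(-35\right)\right)} - - 87 \cdot 139^{2} = \frac{61 \left(-299 - 2450\right)}{105 \left(8 - 1435\right)} - \left(-87\right) 19321 = \frac{61}{105} \frac{1}{-1427} \left(-2749\right) - -1680927 = \frac{61}{105} \left(- \frac{1}{1427}\right) \left(-2749\right) + 1680927 = \frac{167689}{149835} + 1680927 = \frac{251861864734}{149835}$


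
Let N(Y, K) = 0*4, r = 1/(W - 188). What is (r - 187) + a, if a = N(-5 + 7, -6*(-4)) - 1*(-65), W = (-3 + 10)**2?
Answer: -16959/139 ≈ -122.01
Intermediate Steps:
W = 49 (W = 7**2 = 49)
r = -1/139 (r = 1/(49 - 188) = 1/(-139) = -1/139 ≈ -0.0071942)
N(Y, K) = 0
a = 65 (a = 0 - 1*(-65) = 0 + 65 = 65)
(r - 187) + a = (-1/139 - 187) + 65 = -25994/139 + 65 = -16959/139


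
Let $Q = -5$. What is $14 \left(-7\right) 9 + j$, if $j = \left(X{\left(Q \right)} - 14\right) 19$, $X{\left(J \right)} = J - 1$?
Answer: $-1262$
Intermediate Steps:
$X{\left(J \right)} = -1 + J$ ($X{\left(J \right)} = J - 1 = -1 + J$)
$j = -380$ ($j = \left(\left(-1 - 5\right) - 14\right) 19 = \left(-6 - 14\right) 19 = \left(-20\right) 19 = -380$)
$14 \left(-7\right) 9 + j = 14 \left(-7\right) 9 - 380 = \left(-98\right) 9 - 380 = -882 - 380 = -1262$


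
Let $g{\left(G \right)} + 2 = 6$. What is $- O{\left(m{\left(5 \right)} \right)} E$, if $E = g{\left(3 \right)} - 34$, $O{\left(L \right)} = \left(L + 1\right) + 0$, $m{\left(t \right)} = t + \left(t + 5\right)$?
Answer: $480$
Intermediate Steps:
$m{\left(t \right)} = 5 + 2 t$ ($m{\left(t \right)} = t + \left(5 + t\right) = 5 + 2 t$)
$O{\left(L \right)} = 1 + L$ ($O{\left(L \right)} = \left(1 + L\right) + 0 = 1 + L$)
$g{\left(G \right)} = 4$ ($g{\left(G \right)} = -2 + 6 = 4$)
$E = -30$ ($E = 4 - 34 = -30$)
$- O{\left(m{\left(5 \right)} \right)} E = - (1 + \left(5 + 2 \cdot 5\right)) \left(-30\right) = - (1 + \left(5 + 10\right)) \left(-30\right) = - (1 + 15) \left(-30\right) = \left(-1\right) 16 \left(-30\right) = \left(-16\right) \left(-30\right) = 480$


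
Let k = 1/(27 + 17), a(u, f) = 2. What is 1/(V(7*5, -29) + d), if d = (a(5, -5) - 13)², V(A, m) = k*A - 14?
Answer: 44/4743 ≈ 0.0092768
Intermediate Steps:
k = 1/44 ≈ 0.022727
V(A, m) = -14 + A/44 (V(A, m) = A/44 - 14 = -14 + A/44)
d = 121 (d = (2 - 13)² = (-11)² = 121)
1/(V(7*5, -29) + d) = 1/((-14 + (7*5)/44) + 121) = 1/((-14 + (1/44)*35) + 121) = 1/((-14 + 35/44) + 121) = 1/(-581/44 + 121) = 1/(4743/44) = 44/4743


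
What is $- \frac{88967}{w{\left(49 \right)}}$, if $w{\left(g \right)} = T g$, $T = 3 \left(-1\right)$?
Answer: $\frac{88967}{147} \approx 605.22$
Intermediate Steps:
$T = -3$
$w{\left(g \right)} = - 3 g$
$- \frac{88967}{w{\left(49 \right)}} = - \frac{88967}{\left(-3\right) 49} = - \frac{88967}{-147} = - \frac{88967 \left(-1\right)}{147} = \left(-1\right) \left(- \frac{88967}{147}\right) = \frac{88967}{147}$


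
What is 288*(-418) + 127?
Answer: -120257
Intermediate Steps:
288*(-418) + 127 = -120384 + 127 = -120257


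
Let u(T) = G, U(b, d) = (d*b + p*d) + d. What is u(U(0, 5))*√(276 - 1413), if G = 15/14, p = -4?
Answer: 15*I*√1137/14 ≈ 36.128*I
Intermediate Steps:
U(b, d) = -3*d + b*d (U(b, d) = (d*b - 4*d) + d = (b*d - 4*d) + d = (-4*d + b*d) + d = -3*d + b*d)
G = 15/14 (G = 15*(1/14) = 15/14 ≈ 1.0714)
u(T) = 15/14
u(U(0, 5))*√(276 - 1413) = 15*√(276 - 1413)/14 = 15*√(-1137)/14 = 15*(I*√1137)/14 = 15*I*√1137/14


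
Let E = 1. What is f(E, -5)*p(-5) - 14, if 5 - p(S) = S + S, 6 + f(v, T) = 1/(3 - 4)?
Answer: -119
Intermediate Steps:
f(v, T) = -7 (f(v, T) = -6 + 1/(3 - 4) = -6 + 1/(-1) = -6 - 1 = -7)
p(S) = 5 - 2*S (p(S) = 5 - (S + S) = 5 - 2*S)
f(E, -5)*p(-5) - 14 = -7*(5 - 2*(-5)) - 14 = -7*(5 + 10) - 14 = -7*15 - 14 = -105 - 14 = -119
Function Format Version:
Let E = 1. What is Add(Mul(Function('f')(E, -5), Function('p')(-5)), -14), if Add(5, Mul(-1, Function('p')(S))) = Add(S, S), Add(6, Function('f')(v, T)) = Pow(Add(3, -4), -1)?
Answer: -119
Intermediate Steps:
Function('f')(v, T) = -7 (Function('f')(v, T) = Add(-6, Pow(Add(3, -4), -1)) = Add(-6, Pow(-1, -1)) = Add(-6, -1) = -7)
Function('p')(S) = Add(5, Mul(-2, S)) (Function('p')(S) = Add(5, Mul(-1, Add(S, S))) = Add(5, Mul(-1, Mul(2, S))) = Add(5, Mul(-2, S)))
Add(Mul(Function('f')(E, -5), Function('p')(-5)), -14) = Add(Mul(-7, Add(5, Mul(-2, -5))), -14) = Add(Mul(-7, Add(5, 10)), -14) = Add(Mul(-7, 15), -14) = Add(-105, -14) = -119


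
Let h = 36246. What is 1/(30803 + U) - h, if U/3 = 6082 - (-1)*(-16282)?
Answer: -7357937/203 ≈ -36246.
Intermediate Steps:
U = -30600 (U = 3*(6082 - (-1)*(-16282)) = 3*(6082 - 1*16282) = 3*(6082 - 16282) = 3*(-10200) = -30600)
1/(30803 + U) - h = 1/(30803 - 30600) - 1*36246 = 1/203 - 36246 = -7357937/203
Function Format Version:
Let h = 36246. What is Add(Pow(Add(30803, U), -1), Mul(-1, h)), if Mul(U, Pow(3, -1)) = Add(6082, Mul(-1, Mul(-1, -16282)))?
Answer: Rational(-7357937, 203) ≈ -36246.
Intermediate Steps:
U = -30600 (U = Mul(3, Add(6082, Mul(-1, Mul(-1, -16282)))) = Mul(3, Add(6082, Mul(-1, 16282))) = Mul(3, Add(6082, -16282)) = Mul(3, -10200) = -30600)
Add(Pow(Add(30803, U), -1), Mul(-1, h)) = Add(Pow(Add(30803, -30600), -1), Mul(-1, 36246)) = Add(Pow(203, -1), -36246) = Add(Rational(1, 203), -36246) = Rational(-7357937, 203)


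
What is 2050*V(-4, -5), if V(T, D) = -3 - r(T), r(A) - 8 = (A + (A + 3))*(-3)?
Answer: -53300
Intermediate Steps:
r(A) = -1 - 6*A (r(A) = 8 + (A + (A + 3))*(-3) = 8 + (A + (3 + A))*(-3) = 8 + (3 + 2*A)*(-3) = 8 + (-9 - 6*A) = -1 - 6*A)
V(T, D) = -2 + 6*T (V(T, D) = -3 - (-1 - 6*T) = -3 + (1 + 6*T) = -2 + 6*T)
2050*V(-4, -5) = 2050*(-2 + 6*(-4)) = 2050*(-2 - 24) = 2050*(-26) = -53300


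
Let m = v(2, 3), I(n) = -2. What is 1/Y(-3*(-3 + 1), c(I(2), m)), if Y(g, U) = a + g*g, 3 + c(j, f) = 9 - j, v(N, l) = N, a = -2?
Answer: 1/34 ≈ 0.029412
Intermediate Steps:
m = 2
c(j, f) = 6 - j (c(j, f) = -3 + (9 - j) = 6 - j)
Y(g, U) = -2 + g**2 (Y(g, U) = -2 + g*g = -2 + g**2)
1/Y(-3*(-3 + 1), c(I(2), m)) = 1/(-2 + (-3*(-3 + 1))**2) = 1/(-2 + (-3*(-2))**2) = 1/(-2 + 6**2) = 1/(-2 + 36) = 1/34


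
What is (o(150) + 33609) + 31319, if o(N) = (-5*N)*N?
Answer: -47572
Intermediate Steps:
o(N) = -5*N²
(o(150) + 33609) + 31319 = (-5*150² + 33609) + 31319 = (-5*22500 + 33609) + 31319 = (-112500 + 33609) + 31319 = -78891 + 31319 = -47572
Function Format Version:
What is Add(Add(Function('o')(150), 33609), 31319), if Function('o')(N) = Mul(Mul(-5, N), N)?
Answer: -47572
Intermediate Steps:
Function('o')(N) = Mul(-5, Pow(N, 2))
Add(Add(Function('o')(150), 33609), 31319) = Add(Add(Mul(-5, Pow(150, 2)), 33609), 31319) = Add(Add(Mul(-5, 22500), 33609), 31319) = Add(Add(-112500, 33609), 31319) = Add(-78891, 31319) = -47572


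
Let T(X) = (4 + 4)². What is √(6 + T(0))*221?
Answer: 221*√70 ≈ 1849.0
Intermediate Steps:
T(X) = 64 (T(X) = 8² = 64)
√(6 + T(0))*221 = √(6 + 64)*221 = √70*221 = 221*√70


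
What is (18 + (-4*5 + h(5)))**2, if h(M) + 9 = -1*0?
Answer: 121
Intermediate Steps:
h(M) = -9 (h(M) = -9 - 1*0 = -9 + 0 = -9)
(18 + (-4*5 + h(5)))**2 = (18 + (-4*5 - 9))**2 = (18 + (-20 - 9))**2 = (18 - 29)**2 = (-11)**2 = 121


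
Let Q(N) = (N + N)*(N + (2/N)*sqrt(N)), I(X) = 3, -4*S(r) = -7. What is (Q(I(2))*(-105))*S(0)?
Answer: -6615/2 - 735*sqrt(3) ≈ -4580.6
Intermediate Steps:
S(r) = 7/4 (S(r) = -1/4*(-7) = 7/4)
Q(N) = 2*N*(N + 2/sqrt(N)) (Q(N) = (2*N)*(N + 2/sqrt(N)) = 2*N*(N + 2/sqrt(N)))
(Q(I(2))*(-105))*S(0) = ((2*3**2 + 4*sqrt(3))*(-105))*(7/4) = ((2*9 + 4*sqrt(3))*(-105))*(7/4) = ((18 + 4*sqrt(3))*(-105))*(7/4) = (-1890 - 420*sqrt(3))*(7/4) = -6615/2 - 735*sqrt(3)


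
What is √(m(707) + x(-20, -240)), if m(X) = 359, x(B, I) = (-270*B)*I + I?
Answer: I*√1295881 ≈ 1138.4*I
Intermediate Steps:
x(B, I) = I - 270*B*I (x(B, I) = -270*B*I + I = I - 270*B*I)
√(m(707) + x(-20, -240)) = √(359 - 240*(1 - 270*(-20))) = √(359 - 240*(1 + 5400)) = √(359 - 240*5401) = √(359 - 1296240) = √(-1295881) = I*√1295881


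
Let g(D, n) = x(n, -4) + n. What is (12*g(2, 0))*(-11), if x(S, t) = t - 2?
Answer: 792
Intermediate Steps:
x(S, t) = -2 + t
g(D, n) = -6 + n (g(D, n) = (-2 - 4) + n = -6 + n)
(12*g(2, 0))*(-11) = (12*(-6 + 0))*(-11) = (12*(-6))*(-11) = -72*(-11) = 792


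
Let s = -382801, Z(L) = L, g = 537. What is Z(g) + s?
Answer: -382264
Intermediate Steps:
Z(g) + s = 537 - 382801 = -382264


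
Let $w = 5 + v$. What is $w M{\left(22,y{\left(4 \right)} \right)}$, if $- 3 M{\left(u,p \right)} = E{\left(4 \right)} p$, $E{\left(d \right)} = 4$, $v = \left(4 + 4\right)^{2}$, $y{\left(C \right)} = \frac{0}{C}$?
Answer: $0$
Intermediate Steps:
$y{\left(C \right)} = 0$
$v = 64$ ($v = 8^{2} = 64$)
$M{\left(u,p \right)} = - \frac{4 p}{3}$
$w = 69$ ($w = 5 + 64 = 69$)
$w M{\left(22,y{\left(4 \right)} \right)} = 69 \left(\left(- \frac{4}{3}\right) 0\right) = 69 \cdot 0 = 0$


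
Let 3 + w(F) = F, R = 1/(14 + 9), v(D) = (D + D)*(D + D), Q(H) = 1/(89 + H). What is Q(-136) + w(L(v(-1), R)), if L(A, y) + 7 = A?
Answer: -283/47 ≈ -6.0213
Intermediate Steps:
v(D) = 4*D² (v(D) = (2*D)*(2*D) = 4*D²)
R = 1/23 ≈ 0.043478
L(A, y) = -7 + A
w(F) = -3 + F
Q(-136) + w(L(v(-1), R)) = 1/(89 - 136) + (-3 + (-7 + 4*(-1)²)) = 1/(-47) + (-3 + (-7 + 4*1)) = -1/47 + (-3 + (-7 + 4)) = -1/47 + (-3 - 3) = -1/47 - 6 = -283/47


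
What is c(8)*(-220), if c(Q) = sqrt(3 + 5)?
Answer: -440*sqrt(2) ≈ -622.25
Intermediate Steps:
c(Q) = 2*sqrt(2) (c(Q) = sqrt(8) = 2*sqrt(2))
c(8)*(-220) = (2*sqrt(2))*(-220) = -440*sqrt(2)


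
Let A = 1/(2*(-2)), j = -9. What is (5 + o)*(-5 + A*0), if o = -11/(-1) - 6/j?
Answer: -250/3 ≈ -83.333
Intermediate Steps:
A = -1/4 (A = 1/(-4) = -1/4 ≈ -0.25000)
o = 35/3 (o = -11/(-1) - 6/(-9) = -11*(-1) - 6*(-1/9) = 11 + 2/3 = 35/3 ≈ 11.667)
(5 + o)*(-5 + A*0) = (5 + 35/3)*(-5 - 1/4*0) = 50*(-5 + 0)/3 = (50/3)*(-5) = -250/3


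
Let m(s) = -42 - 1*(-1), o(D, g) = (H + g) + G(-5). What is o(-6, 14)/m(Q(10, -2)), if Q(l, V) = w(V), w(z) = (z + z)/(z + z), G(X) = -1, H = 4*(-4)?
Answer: 3/41 ≈ 0.073171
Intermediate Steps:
H = -16
w(z) = 1 (w(z) = (2*z)/((2*z)) = (2*z)*(1/(2*z)) = 1)
Q(l, V) = 1
o(D, g) = -17 + g (o(D, g) = (-16 + g) - 1 = -17 + g)
m(s) = -41 (m(s) = -42 + 1 = -41)
o(-6, 14)/m(Q(10, -2)) = (-17 + 14)/(-41) = -3*(-1/41) = 3/41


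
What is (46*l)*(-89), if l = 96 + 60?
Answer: -638664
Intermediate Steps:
l = 156
(46*l)*(-89) = (46*156)*(-89) = 7176*(-89) = -638664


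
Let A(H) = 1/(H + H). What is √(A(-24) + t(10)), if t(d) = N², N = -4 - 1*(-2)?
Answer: √573/12 ≈ 1.9948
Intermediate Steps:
A(H) = 1/(2*H)
N = -2 (N = -4 + 2 = -2)
t(d) = 4 (t(d) = (-2)² = 4)
√(A(-24) + t(10)) = √((½)/(-24) + 4) = √((½)*(-1/24) + 4) = √(-1/48 + 4) = √(191/48) = √573/12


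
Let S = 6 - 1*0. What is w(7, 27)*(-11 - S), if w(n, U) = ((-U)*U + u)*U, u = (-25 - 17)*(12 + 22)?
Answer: 990063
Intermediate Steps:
u = -1428 (u = -42*34 = -1428)
S = 6 (S = 6 + 0 = 6)
w(n, U) = U*(-1428 - U²) (w(n, U) = ((-U)*U - 1428)*U = (-U² - 1428)*U = (-1428 - U²)*U = U*(-1428 - U²))
w(7, 27)*(-11 - S) = (-1*27*(1428 + 27²))*(-11 - 1*6) = (-1*27*(1428 + 729))*(-11 - 6) = -1*27*2157*(-17) = -58239*(-17) = 990063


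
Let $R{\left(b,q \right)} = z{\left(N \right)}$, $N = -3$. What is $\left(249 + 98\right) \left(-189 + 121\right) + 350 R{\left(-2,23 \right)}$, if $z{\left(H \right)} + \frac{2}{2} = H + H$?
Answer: $-26046$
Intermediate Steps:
$z{\left(H \right)} = -1 + 2 H$ ($z{\left(H \right)} = -1 + \left(H + H\right) = -1 + 2 H$)
$R{\left(b,q \right)} = -7$ ($R{\left(b,q \right)} = -1 + 2 \left(-3\right) = -1 - 6 = -7$)
$\left(249 + 98\right) \left(-189 + 121\right) + 350 R{\left(-2,23 \right)} = \left(249 + 98\right) \left(-189 + 121\right) + 350 \left(-7\right) = 347 \left(-68\right) - 2450 = -23596 - 2450 = -26046$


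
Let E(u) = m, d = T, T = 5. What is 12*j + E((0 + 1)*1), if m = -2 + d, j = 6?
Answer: 75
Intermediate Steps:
d = 5
m = 3 (m = -2 + 5 = 3)
E(u) = 3
12*j + E((0 + 1)*1) = 12*6 + 3 = 72 + 3 = 75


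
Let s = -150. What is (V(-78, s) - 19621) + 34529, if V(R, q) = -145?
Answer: 14763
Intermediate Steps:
(V(-78, s) - 19621) + 34529 = (-145 - 19621) + 34529 = -19766 + 34529 = 14763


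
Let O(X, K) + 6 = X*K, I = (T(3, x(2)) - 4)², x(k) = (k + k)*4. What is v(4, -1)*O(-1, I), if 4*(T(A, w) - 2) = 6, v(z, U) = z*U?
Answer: 25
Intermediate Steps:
v(z, U) = U*z
x(k) = 8*k (x(k) = (2*k)*4 = 8*k)
T(A, w) = 7/2 (T(A, w) = 2 + (¼)*6 = 2 + 3/2 = 7/2)
I = ¼ (I = (7/2 - 4)² = (-½)² = ¼ ≈ 0.25000)
O(X, K) = -6 + K*X (O(X, K) = -6 + X*K = -6 + K*X)
v(4, -1)*O(-1, I) = (-1*4)*(-6 + (¼)*(-1)) = -4*(-6 - ¼) = -4*(-25/4) = 25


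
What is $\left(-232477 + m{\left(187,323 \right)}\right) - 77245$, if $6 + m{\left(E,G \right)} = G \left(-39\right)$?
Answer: $-322325$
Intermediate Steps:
$m{\left(E,G \right)} = -6 - 39 G$ ($m{\left(E,G \right)} = -6 + G \left(-39\right) = -6 - 39 G$)
$\left(-232477 + m{\left(187,323 \right)}\right) - 77245 = \left(-232477 - 12603\right) - 77245 = -245080 - 77245 = -322325$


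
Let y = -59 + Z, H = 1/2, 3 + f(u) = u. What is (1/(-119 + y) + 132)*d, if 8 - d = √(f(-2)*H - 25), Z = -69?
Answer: 260824/247 - 32603*I*√110/494 ≈ 1056.0 - 692.19*I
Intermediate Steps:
f(u) = -3 + u
H = ½ ≈ 0.50000
y = -128 (y = -59 - 69 = -128)
d = 8 - I*√110/2 (d = 8 - √((-3 - 2)*(½) - 25) = 8 - √(-5*½ - 25) = 8 - √(-5/2 - 25) = 8 - √(-55/2) = 8 - I*√110/2 ≈ 8.0 - 5.244*I)
(1/(-119 + y) + 132)*d = (1/(-119 - 128) + 132)*(8 - I*√110/2) = (1/(-247) + 132)*(8 - I*√110/2) = (-1/247 + 132)*(8 - I*√110/2) = 32603*(8 - I*√110/2)/247 = 260824/247 - 32603*I*√110/494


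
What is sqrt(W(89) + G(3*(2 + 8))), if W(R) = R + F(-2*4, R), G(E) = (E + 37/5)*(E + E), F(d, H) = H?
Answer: sqrt(2422) ≈ 49.214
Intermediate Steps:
G(E) = 2*E*(37/5 + E) (G(E) = (E + 37*(1/5))*(2*E) = (E + 37/5)*(2*E) = (37/5 + E)*(2*E) = 2*E*(37/5 + E))
W(R) = 2*R (W(R) = R + R = 2*R)
sqrt(W(89) + G(3*(2 + 8))) = sqrt(2*89 + 2*(3*(2 + 8))*(37 + 5*(3*(2 + 8)))/5) = sqrt(178 + 2*(3*10)*(37 + 5*(3*10))/5) = sqrt(178 + (2/5)*30*(37 + 5*30)) = sqrt(178 + (2/5)*30*(37 + 150)) = sqrt(178 + (2/5)*30*187) = sqrt(178 + 2244) = sqrt(2422)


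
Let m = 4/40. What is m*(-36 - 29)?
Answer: -13/2 ≈ -6.5000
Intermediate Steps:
m = ⅒ (m = 4*(1/40) = ⅒ ≈ 0.10000)
m*(-36 - 29) = (-36 - 29)/10 = (⅒)*(-65) = -13/2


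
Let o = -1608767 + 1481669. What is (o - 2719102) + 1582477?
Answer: -1263723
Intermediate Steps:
o = -127098
(o - 2719102) + 1582477 = (-127098 - 2719102) + 1582477 = -2846200 + 1582477 = -1263723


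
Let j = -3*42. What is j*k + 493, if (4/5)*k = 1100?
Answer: -172757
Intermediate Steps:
j = -126
k = 1375 (k = (5/4)*1100 = 1375)
j*k + 493 = -126*1375 + 493 = -173250 + 493 = -172757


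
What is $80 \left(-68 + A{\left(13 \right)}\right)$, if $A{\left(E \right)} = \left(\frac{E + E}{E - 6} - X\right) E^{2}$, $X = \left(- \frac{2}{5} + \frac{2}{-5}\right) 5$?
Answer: $\frac{692000}{7} \approx 98857.0$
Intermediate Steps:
$X = -4$ ($X = \left(\left(-2\right) \frac{1}{5} + 2 \left(- \frac{1}{5}\right)\right) 5 = \left(- \frac{2}{5} - \frac{2}{5}\right) 5 = \left(- \frac{4}{5}\right) 5 = -4$)
$A{\left(E \right)} = E^{2} \left(4 + \frac{2 E}{-6 + E}\right)$ ($A{\left(E \right)} = \left(\frac{E + E}{E - 6} - -4\right) E^{2} = \left(\frac{2 E}{-6 + E} + 4\right) E^{2} = \left(4 + \frac{2 E}{-6 + E}\right) E^{2} = E^{2} \left(4 + \frac{2 E}{-6 + E}\right)$)
$80 \left(-68 + A{\left(13 \right)}\right) = 80 \left(-68 + \frac{6 \cdot 13^{2} \left(-4 + 13\right)}{-6 + 13}\right) = 80 \left(-68 + 6 \cdot 169 \cdot \frac{1}{7} \cdot 9\right) = 80 \left(-68 + \frac{9126}{7}\right) = 80 \cdot \frac{8650}{7} = \frac{692000}{7}$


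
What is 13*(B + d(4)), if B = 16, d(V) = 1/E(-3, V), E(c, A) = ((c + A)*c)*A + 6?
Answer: 1235/6 ≈ 205.83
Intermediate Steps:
E(c, A) = 6 + A*c*(A + c) (E(c, A) = ((A + c)*c)*A + 6 = (c*(A + c))*A + 6 = A*c*(A + c) + 6 = 6 + A*c*(A + c))
d(V) = 1/(6 - 3*V**2 + 9*V) (d(V) = 1/(6 + V*(-3)**2 - 3*V**2) = 1/(6 + V*9 - 3*V**2) = 1/(6 + 9*V - 3*V**2) = 1/(6 - 3*V**2 + 9*V))
13*(B + d(4)) = 13*(16 + 1/(3*(2 - 1*4**2 + 3*4))) = 13*(16 + 1/(3*(2 - 1*16 + 12))) = 13*(16 + 1/(3*(2 - 16 + 12))) = 13*(16 + (1/3)/(-2)) = 13*(16 + (1/3)*(-1/2)) = 13*(16 - 1/6) = 13*(95/6) = 1235/6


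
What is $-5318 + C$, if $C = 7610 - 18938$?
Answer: $-16646$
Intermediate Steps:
$C = -11328$ ($C = 7610 - 18938 = -11328$)
$-5318 + C = -5318 - 11328 = -16646$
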